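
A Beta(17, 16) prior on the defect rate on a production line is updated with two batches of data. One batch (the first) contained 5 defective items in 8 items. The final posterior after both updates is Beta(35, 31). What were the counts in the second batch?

Because Beta–binomial updating is additive in the counts, the combined data contributed (α_post−α_prior, β_post−β_prior) successes and failures.
Total across both batches: 35−17=18 defective items, 31−16=15 good items.
Subtract the first batch: 18−5=13 defective items and 15−3=12 good items.

13 defective items and 12 good items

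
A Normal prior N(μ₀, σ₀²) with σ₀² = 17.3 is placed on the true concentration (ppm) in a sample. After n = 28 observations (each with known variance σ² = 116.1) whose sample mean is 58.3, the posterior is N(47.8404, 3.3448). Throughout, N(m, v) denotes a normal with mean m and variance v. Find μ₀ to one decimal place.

μ₀ = 4.2

The posterior mean is a precision-weighted average: μ_n = (τ₀μ₀ + τ_data·x̄)/(τ₀+τ_data), with τ₀=1/σ₀² and τ_data=n/σ².
Here τ₀ = 1/17.3 = 0.057803 and τ_data = 28/116.1 = 0.241171, so τ_n = 0.298974.
Rearranging for μ₀: μ₀ = (μ_n·τ_n − τ_data·x̄)/τ₀ = (47.8404·0.298974 − 0.241171·58.3) / 0.057803 = 0.242766/0.057803 ≈ 4.2.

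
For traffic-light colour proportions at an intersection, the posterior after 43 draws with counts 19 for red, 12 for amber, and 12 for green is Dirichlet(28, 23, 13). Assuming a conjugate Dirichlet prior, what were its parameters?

Dirichlet(9, 11, 1)

For a Dirichlet(α) prior with multinomial counts c, the posterior is Dirichlet(α + c) componentwise.
Subtract each count from the matching posterior parameter: 28−19=9, 23−12=11, 13−12=1.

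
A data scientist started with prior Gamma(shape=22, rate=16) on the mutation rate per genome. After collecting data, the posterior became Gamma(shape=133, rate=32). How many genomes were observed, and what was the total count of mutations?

n = 16 genomes with total 111 mutations

Gamma–Poisson conjugacy: posterior shape = α + Σxᵢ, posterior rate = β + n.
Matching: Σxᵢ = 133 − 22 = 111 and n = 32 − 16 = 16.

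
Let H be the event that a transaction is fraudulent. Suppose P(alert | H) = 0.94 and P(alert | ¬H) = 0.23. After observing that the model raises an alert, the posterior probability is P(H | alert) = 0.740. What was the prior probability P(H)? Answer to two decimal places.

P(H) = 0.41

In odds form, posterior odds = prior odds × likelihood ratio, so prior odds = posterior odds ÷ LR.
Posterior odds = 0.740/(1−0.740) = 2.8462. LR = 0.94/0.23 = 4.0870.
Prior odds = 2.8462/4.0870 = 0.6964, so P(H) = 0.6964/(1+0.6964) ≈ 0.41.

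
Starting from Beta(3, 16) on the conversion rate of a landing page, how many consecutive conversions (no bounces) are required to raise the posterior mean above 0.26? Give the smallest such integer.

k = 3

After k conversions and 0 bounces the posterior is Beta(3+k, 16), with mean (3+k)/(3+16+k).
Set (3+k)/(19+k) > 0.26 and solve: k > (0.26·19 − 3)/(1 − 0.26) = 2.622.
The smallest integer exceeding 2.622 is 3, and checking k=3: (6)/(22) = 0.2727 > 0.26.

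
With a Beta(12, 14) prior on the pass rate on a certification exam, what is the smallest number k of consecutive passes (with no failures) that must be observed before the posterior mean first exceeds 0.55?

k = 6

After k passes and 0 failures the posterior is Beta(12+k, 14), with mean (12+k)/(12+14+k).
Set (12+k)/(26+k) > 0.55 and solve: k > (0.55·26 − 12)/(1 − 0.55) = 5.111.
The smallest integer exceeding 5.111 is 6.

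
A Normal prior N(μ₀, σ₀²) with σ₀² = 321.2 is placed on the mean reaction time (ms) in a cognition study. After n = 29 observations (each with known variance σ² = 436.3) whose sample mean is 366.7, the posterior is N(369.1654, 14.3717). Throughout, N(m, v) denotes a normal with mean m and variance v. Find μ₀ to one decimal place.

With known observation variance, the Normal–Normal posterior has precision τ_n = τ₀ + n/σ² and mean μ_n = (τ₀μ₀ + (n/σ²)x̄)/τ_n.
Here τ₀ = 1/321.2 = 0.003113 and τ_data = 29/436.3 = 0.066468, so τ_n = 0.069581.
Rearranging for μ₀: μ₀ = (μ_n·τ_n − τ_data·x̄)/τ₀ = (369.1654·0.069581 − 0.066468·366.7) / 0.003113 = 1.313082/0.003113 ≈ 421.8.

μ₀ = 421.8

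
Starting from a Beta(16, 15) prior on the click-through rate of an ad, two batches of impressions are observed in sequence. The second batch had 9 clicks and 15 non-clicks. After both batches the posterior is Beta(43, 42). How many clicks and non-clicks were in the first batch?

Sequential conjugate updates are equivalent to a single update on the pooled data, so total successes = posterior α − prior α and total failures = posterior β − prior β.
Total across both batches: 43−16=27 clicks, 42−15=27 non-clicks.
Subtract the second batch: 27−9=18 clicks and 27−15=12 non-clicks.

18 clicks and 12 non-clicks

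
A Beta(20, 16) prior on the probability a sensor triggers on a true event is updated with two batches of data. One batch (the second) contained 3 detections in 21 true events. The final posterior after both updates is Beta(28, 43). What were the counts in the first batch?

Sequential conjugate updates are equivalent to a single update on the pooled data, so total successes = posterior α − prior α and total failures = posterior β − prior β.
Total across both batches: 28−20=8 detections, 43−16=27 misses.
Subtract the second batch: 8−3=5 detections and 27−18=9 misses.

5 detections and 9 misses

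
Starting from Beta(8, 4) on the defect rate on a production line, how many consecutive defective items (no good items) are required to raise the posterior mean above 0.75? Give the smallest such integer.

After k defective items and 0 good items the posterior is Beta(8+k, 4), with mean (8+k)/(8+4+k).
Set (8+k)/(12+k) > 0.75 and solve: k > (0.75·12 − 8)/(1 − 0.75) = 4.000.
The smallest integer exceeding 4.000 is 5.

k = 5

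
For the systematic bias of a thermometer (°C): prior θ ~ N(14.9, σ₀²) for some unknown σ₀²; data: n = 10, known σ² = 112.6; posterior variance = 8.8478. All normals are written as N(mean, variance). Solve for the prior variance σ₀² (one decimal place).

σ₀² = 41.3

Posterior precision equals prior precision plus data precision: 1/σ_n² = 1/σ₀² + n/σ².
So 1/σ₀² = 1/8.8478 − 10/112.6 = 0.113022 − 0.088810 = 0.024212.
Hence σ₀² = 1/0.024212 ≈ 41.3.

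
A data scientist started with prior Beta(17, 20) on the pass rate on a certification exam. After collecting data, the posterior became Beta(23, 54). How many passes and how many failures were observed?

6 passes and 34 failures

Beta is conjugate to the binomial likelihood: posterior = Beta(α+s, β+f).
Match parameters: s=23−17=6, f=54−20=34.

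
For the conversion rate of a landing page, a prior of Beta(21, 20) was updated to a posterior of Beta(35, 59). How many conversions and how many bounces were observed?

A Beta(α, β) prior with s successes and f failures in binomial data gives a Beta(α+s, β+f) posterior.
So s = 35 − 21 = 14 and f = 59 − 20 = 39.

14 conversions and 39 bounces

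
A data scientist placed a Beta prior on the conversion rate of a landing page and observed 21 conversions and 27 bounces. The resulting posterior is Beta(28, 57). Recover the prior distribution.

Beta(7, 30)

Under Beta–binomial conjugacy the posterior parameters are (α+s, β+f).
Subtract the data counts: 28−21=7, 57−27=30.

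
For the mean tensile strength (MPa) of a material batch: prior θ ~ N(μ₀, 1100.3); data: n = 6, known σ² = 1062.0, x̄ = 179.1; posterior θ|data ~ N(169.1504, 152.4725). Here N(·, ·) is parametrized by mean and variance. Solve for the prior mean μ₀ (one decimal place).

The posterior mean is a precision-weighted average: μ_n = (τ₀μ₀ + τ_data·x̄)/(τ₀+τ_data), with τ₀=1/σ₀² and τ_data=n/σ².
Here τ₀ = 1/1100.3 = 0.000909 and τ_data = 6/1062.0 = 0.005650, so τ_n = 0.006559.
Rearranging for μ₀: μ₀ = (μ_n·τ_n − τ_data·x̄)/τ₀ = (169.1504·0.006559 − 0.005650·179.1) / 0.000909 = 0.097542/0.000909 ≈ 107.3.

μ₀ = 107.3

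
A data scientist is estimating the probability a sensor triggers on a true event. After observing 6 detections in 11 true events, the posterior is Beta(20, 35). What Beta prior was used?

Beta(14, 30)

Under Beta–binomial conjugacy the posterior parameters are (a+s, b+f).
Subtract the data counts: 20−6=14, 35−5=30.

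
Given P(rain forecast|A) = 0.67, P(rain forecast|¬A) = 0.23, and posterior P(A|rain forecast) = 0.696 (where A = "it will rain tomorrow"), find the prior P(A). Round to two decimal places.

P(A) = 0.44

Bayes' rule in odds form gives O(A|E) = O(A)·[P(E|A)/P(E|¬A)], hence O(A) = O(A|E)/LR.
Posterior odds = 0.696/(1−0.696) = 2.2895. LR = 0.67/0.23 = 2.9130.
Prior odds = 2.2895/2.9130 = 0.7860, so P(A) = 0.7860/(1+0.7860) ≈ 0.44.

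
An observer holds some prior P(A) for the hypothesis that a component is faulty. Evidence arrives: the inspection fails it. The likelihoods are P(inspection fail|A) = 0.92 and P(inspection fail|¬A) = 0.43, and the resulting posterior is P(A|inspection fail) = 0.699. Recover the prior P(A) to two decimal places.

P(A) = 0.52

Bayes' rule in odds form gives O(A|E) = O(A)·[P(E|A)/P(E|¬A)], hence O(A) = O(A|E)/LR.
Posterior odds = 0.699/(1−0.699) = 2.3223. LR = 0.92/0.43 = 2.1395.
Prior odds = 2.3223/2.1395 = 1.0854, so P(A) = 1.0854/(1+1.0854) ≈ 0.52.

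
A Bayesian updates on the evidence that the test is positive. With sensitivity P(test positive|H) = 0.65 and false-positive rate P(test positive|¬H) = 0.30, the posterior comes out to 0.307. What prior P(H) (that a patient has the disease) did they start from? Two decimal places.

In odds form, posterior odds = prior odds × likelihood ratio, so prior odds = posterior odds ÷ LR.
Posterior odds = 0.307/(1−0.307) = 0.4430. LR = 0.65/0.30 = 2.1667.
Prior odds = 0.4430/2.1667 = 0.2045, so P(H) = 0.2045/(1+0.2045) ≈ 0.17.

P(H) = 0.17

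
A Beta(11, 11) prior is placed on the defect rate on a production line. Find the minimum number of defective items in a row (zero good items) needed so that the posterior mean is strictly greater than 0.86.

k = 57

After k defective items and 0 good items the posterior is Beta(11+k, 11), with mean (11+k)/(11+11+k).
Set (11+k)/(22+k) > 0.86 and solve: k > (0.86·22 − 11)/(1 − 0.86) = 56.571.
The smallest integer exceeding 56.571 is 57.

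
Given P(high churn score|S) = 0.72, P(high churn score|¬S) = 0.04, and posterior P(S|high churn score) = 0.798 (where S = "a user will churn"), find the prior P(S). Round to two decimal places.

P(S) = 0.18

Bayes' rule in odds form gives O(S|E) = O(S)·[P(E|S)/P(E|¬S)], hence O(S) = O(S|E)/LR.
Posterior odds = 0.798/(1−0.798) = 3.9505. LR = 0.72/0.04 = 18.0000.
Prior odds = 3.9505/18.0000 = 0.2195, so P(S) = 0.2195/(1+0.2195) ≈ 0.18.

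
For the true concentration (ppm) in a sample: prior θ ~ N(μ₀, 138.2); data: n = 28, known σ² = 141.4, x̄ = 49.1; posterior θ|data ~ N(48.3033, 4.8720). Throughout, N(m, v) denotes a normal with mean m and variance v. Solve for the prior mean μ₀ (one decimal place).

μ₀ = 26.5

The posterior mean is a precision-weighted average: μ_n = (τ₀μ₀ + τ_data·x̄)/(τ₀+τ_data), with τ₀=1/σ₀² and τ_data=n/σ².
Here τ₀ = 1/138.2 = 0.007236 and τ_data = 28/141.4 = 0.198020, so τ_n = 0.205256.
Rearranging for μ₀: μ₀ = (μ_n·τ_n − τ_data·x̄)/τ₀ = (48.3033·0.205256 − 0.198020·49.1) / 0.007236 = 0.191760/0.007236 ≈ 26.5.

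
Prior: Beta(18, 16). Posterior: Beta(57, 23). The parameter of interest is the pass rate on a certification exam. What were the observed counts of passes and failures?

Beta is conjugate to the binomial likelihood: posterior = Beta(α+s, β+f).
Match parameters: s=57−18=39, f=23−16=7.

39 passes and 7 failures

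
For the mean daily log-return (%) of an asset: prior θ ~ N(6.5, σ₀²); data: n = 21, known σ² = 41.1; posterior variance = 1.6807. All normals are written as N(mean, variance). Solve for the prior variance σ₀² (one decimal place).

Posterior precision equals prior precision plus data precision: 1/σ_n² = 1/σ₀² + n/σ².
So 1/σ₀² = 1/1.6807 − 21/41.1 = 0.594990 − 0.510949 = 0.084041.
Hence σ₀² = 1/0.084041 ≈ 11.9.

σ₀² = 11.9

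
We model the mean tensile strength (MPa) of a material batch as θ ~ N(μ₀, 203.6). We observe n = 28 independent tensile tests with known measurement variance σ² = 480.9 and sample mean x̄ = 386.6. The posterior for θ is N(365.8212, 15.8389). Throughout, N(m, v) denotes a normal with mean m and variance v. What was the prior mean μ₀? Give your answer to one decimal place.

μ₀ = 119.5

The posterior mean is a precision-weighted average: μ_n = (τ₀μ₀ + τ_data·x̄)/(τ₀+τ_data), with τ₀=1/σ₀² and τ_data=n/σ².
Here τ₀ = 1/203.6 = 0.004912 and τ_data = 28/480.9 = 0.058224, so τ_n = 0.063136.
Rearranging for μ₀: μ₀ = (μ_n·τ_n − τ_data·x̄)/τ₀ = (365.8212·0.063136 − 0.058224·386.6) / 0.004912 = 0.587089/0.004912 ≈ 119.5.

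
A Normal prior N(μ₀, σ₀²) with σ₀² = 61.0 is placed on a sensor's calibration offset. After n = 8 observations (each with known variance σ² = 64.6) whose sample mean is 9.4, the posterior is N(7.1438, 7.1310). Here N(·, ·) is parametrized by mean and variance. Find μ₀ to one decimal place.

With known observation variance, the Normal–Normal posterior has precision τ_n = τ₀ + n/σ² and mean μ_n = (τ₀μ₀ + (n/σ²)x̄)/τ_n.
Here τ₀ = 1/61.0 = 0.016393 and τ_data = 8/64.6 = 0.123839, so τ_n = 0.140232.
Rearranging for μ₀: μ₀ = (μ_n·τ_n − τ_data·x̄)/τ₀ = (7.1438·0.140232 − 0.123839·9.4) / 0.016393 = -0.162297/0.016393 ≈ -9.9.

μ₀ = -9.9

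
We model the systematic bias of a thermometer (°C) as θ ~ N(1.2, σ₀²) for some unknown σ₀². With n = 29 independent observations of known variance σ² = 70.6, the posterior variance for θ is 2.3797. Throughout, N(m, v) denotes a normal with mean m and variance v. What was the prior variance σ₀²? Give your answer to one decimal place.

Posterior precision equals prior precision plus data precision: 1/σ_n² = 1/σ₀² + n/σ².
So 1/σ₀² = 1/2.3797 − 29/70.6 = 0.420221 − 0.410765 = 0.009456.
Hence σ₀² = 1/0.009456 ≈ 105.8.

σ₀² = 105.8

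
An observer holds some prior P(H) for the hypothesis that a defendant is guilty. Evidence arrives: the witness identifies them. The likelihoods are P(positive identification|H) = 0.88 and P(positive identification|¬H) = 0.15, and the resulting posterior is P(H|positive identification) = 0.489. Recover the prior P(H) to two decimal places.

P(H) = 0.14

Bayes' rule in odds form gives O(H|E) = O(H)·[P(E|H)/P(E|¬H)], hence O(H) = O(H|E)/LR.
Posterior odds = 0.489/(1−0.489) = 0.9569. LR = 0.88/0.15 = 5.8667.
Prior odds = 0.9569/5.8667 = 0.1631, so P(H) = 0.1631/(1+0.1631) ≈ 0.14.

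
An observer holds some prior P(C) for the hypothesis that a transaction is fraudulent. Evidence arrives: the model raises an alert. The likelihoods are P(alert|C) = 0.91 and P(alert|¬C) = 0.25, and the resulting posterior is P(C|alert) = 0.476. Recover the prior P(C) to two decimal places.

In odds form, posterior odds = prior odds × likelihood ratio, so prior odds = posterior odds ÷ LR.
Posterior odds = 0.476/(1−0.476) = 0.9084. LR = 0.91/0.25 = 3.6400.
Prior odds = 0.9084/3.6400 = 0.2496, so P(C) = 0.2496/(1+0.2496) ≈ 0.20.

P(C) = 0.20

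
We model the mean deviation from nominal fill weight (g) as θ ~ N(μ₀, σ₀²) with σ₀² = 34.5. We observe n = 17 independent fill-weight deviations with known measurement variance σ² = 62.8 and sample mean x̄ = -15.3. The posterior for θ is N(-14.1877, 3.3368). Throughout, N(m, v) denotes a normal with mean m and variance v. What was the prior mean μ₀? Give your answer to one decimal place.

The posterior mean is a precision-weighted average: μ_n = (τ₀μ₀ + τ_data·x̄)/(τ₀+τ_data), with τ₀=1/σ₀² and τ_data=n/σ².
Here τ₀ = 1/34.5 = 0.028986 and τ_data = 17/62.8 = 0.270701, so τ_n = 0.299687.
Rearranging for μ₀: μ₀ = (μ_n·τ_n − τ_data·x̄)/τ₀ = (-14.1877·0.299687 − 0.270701·-15.3) / 0.028986 = -0.110144/0.028986 ≈ -3.8.

μ₀ = -3.8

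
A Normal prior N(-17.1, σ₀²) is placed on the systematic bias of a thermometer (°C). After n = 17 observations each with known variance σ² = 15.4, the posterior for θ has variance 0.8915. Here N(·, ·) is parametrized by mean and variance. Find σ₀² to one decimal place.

σ₀² = 56.2

For the Normal–Normal model with known σ², precisions add: τ_n = τ₀ + n/σ².
So 1/σ₀² = 1/0.8915 − 17/15.4 = 1.121705 − 1.103896 = 0.017809.
Hence σ₀² = 1/0.017809 ≈ 56.2.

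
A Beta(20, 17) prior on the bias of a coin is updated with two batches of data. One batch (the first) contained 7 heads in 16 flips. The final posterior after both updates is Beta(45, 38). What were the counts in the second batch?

18 heads and 12 tails

Because Beta–binomial updating is additive in the counts, the combined data contributed (α_post−α_prior, β_post−β_prior) successes and failures.
Total across both batches: 45−20=25 heads, 38−17=21 tails.
Subtract the first batch: 25−7=18 heads and 21−9=12 tails.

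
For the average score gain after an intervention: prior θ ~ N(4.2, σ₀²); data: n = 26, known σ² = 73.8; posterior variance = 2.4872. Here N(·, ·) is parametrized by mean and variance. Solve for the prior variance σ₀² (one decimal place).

σ₀² = 20.1

For the Normal–Normal model with known σ², precisions add: τ_n = τ₀ + n/σ².
So 1/σ₀² = 1/2.4872 − 26/73.8 = 0.402059 − 0.352304 = 0.049755.
Hence σ₀² = 1/0.049755 ≈ 20.1.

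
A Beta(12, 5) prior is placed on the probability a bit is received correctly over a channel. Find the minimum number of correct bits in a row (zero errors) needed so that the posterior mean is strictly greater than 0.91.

k = 39

After k correct bits and 0 errors the posterior is Beta(12+k, 5), with mean (12+k)/(12+5+k).
Set (12+k)/(17+k) > 0.91 and solve: k > (0.91·17 − 12)/(1 − 0.91) = 38.556.
The smallest integer exceeding 38.556 is 39.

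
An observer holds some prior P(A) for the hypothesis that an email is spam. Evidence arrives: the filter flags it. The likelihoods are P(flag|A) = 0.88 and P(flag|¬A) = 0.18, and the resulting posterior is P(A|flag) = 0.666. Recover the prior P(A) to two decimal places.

Bayes' rule in odds form gives O(A|E) = O(A)·[P(E|A)/P(E|¬A)], hence O(A) = O(A|E)/LR.
Posterior odds = 0.666/(1−0.666) = 1.9940. LR = 0.88/0.18 = 4.8889.
Prior odds = 1.9940/4.8889 = 0.4079, so P(A) = 0.4079/(1+0.4079) ≈ 0.29.

P(A) = 0.29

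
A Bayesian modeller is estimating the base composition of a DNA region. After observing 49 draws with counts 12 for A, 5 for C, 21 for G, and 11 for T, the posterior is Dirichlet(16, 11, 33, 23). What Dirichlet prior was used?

For a Dirichlet(α) prior with multinomial counts c, the posterior is Dirichlet(α + c) componentwise.
Subtract each count from the matching posterior parameter: 16−12=4, 11−5=6, 33−21=12, 23−11=12.

Dirichlet(4, 6, 12, 12)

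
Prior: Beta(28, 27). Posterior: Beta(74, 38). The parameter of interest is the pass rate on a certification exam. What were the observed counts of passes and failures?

Beta is conjugate to the binomial likelihood: posterior = Beta(a+s, b+f).
Match parameters: s=74−28=46, f=38−27=11.

46 passes and 11 failures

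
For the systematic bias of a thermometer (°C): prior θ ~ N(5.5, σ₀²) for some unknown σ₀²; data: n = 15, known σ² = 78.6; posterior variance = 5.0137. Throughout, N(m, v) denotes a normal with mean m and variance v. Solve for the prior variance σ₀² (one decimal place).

Posterior precision equals prior precision plus data precision: 1/σ_n² = 1/σ₀² + n/σ².
So 1/σ₀² = 1/5.0137 − 15/78.6 = 0.199453 − 0.190840 = 0.008613.
Hence σ₀² = 1/0.008613 ≈ 116.1.

σ₀² = 116.1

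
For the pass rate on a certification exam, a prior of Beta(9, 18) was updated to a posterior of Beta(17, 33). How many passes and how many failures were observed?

8 passes and 15 failures

A Beta(a, b) prior with s successes and f failures in binomial data gives a Beta(a+s, b+f) posterior.
So s = 17 − 9 = 8 and f = 33 − 18 = 15.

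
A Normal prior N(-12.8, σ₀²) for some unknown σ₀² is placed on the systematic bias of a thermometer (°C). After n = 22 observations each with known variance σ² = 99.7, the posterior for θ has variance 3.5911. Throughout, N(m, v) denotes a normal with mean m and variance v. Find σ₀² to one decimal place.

σ₀² = 17.3

For the Normal–Normal model with known σ², precisions add: τ_n = τ₀ + n/σ².
So 1/σ₀² = 1/3.5911 − 22/99.7 = 0.278466 − 0.220662 = 0.057804.
Hence σ₀² = 1/0.057804 ≈ 17.3.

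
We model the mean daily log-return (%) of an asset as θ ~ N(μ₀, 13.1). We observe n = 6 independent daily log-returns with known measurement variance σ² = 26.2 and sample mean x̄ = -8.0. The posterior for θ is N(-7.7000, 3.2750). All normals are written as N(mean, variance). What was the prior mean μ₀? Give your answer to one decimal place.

With known observation variance, the Normal–Normal posterior has precision τ_n = τ₀ + n/σ² and mean μ_n = (τ₀μ₀ + (n/σ²)x̄)/τ_n.
Here τ₀ = 1/13.1 = 0.076336 and τ_data = 6/26.2 = 0.229008, so τ_n = 0.305344.
Rearranging for μ₀: μ₀ = (μ_n·τ_n − τ_data·x̄)/τ₀ = (-7.7000·0.305344 − 0.229008·-8.0) / 0.076336 = -0.519085/0.076336 ≈ -6.8.

μ₀ = -6.8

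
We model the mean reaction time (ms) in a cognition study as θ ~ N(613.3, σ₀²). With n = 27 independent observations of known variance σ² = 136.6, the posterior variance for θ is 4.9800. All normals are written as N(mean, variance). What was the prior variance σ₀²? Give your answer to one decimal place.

σ₀² = 317.9

For the Normal–Normal model with known σ², precisions add: τ_n = τ₀ + n/σ².
So 1/σ₀² = 1/4.9800 − 27/136.6 = 0.200803 − 0.197657 = 0.003146.
Hence σ₀² = 1/0.003146 ≈ 317.9.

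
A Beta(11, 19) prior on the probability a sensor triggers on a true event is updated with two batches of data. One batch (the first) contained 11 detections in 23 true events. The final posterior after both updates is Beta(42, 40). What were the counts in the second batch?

Because Beta–binomial updating is additive in the counts, the combined data contributed (α_post−α_prior, β_post−β_prior) successes and failures.
Total across both batches: 42−11=31 detections, 40−19=21 misses.
Subtract the first batch: 31−11=20 detections and 21−12=9 misses.

20 detections and 9 misses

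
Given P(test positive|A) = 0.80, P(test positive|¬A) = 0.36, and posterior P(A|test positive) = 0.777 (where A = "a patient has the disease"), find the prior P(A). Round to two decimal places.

P(A) = 0.61

Bayes' rule in odds form gives O(A|E) = O(A)·[P(E|A)/P(E|¬A)], hence O(A) = O(A|E)/LR.
Posterior odds = 0.777/(1−0.777) = 3.4843. LR = 0.80/0.36 = 2.2222.
Prior odds = 3.4843/2.2222 = 1.5680, so P(A) = 1.5680/(1+1.5680) ≈ 0.61.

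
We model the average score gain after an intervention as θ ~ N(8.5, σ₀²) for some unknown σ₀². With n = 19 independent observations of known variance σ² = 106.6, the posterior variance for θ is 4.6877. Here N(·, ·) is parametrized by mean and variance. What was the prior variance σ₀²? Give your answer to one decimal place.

Posterior precision equals prior precision plus data precision: 1/σ_n² = 1/σ₀² + n/σ².
So 1/σ₀² = 1/4.6877 − 19/106.6 = 0.213324 − 0.178236 = 0.035088.
Hence σ₀² = 1/0.035088 ≈ 28.5.

σ₀² = 28.5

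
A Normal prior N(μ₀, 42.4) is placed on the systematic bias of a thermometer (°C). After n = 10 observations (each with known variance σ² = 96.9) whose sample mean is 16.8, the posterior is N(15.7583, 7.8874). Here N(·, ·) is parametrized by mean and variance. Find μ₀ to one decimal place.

With known observation variance, the Normal–Normal posterior has precision τ_n = τ₀ + n/σ² and mean μ_n = (τ₀μ₀ + (n/σ²)x̄)/τ_n.
Here τ₀ = 1/42.4 = 0.023585 and τ_data = 10/96.9 = 0.103199, so τ_n = 0.126784.
Rearranging for μ₀: μ₀ = (μ_n·τ_n − τ_data·x̄)/τ₀ = (15.7583·0.126784 − 0.103199·16.8) / 0.023585 = 0.264157/0.023585 ≈ 11.2.

μ₀ = 11.2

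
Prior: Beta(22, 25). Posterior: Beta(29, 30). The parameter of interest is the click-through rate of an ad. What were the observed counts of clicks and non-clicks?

7 clicks and 5 non-clicks

Under Beta–binomial conjugacy the posterior parameters are (α+s, β+f).
Match parameters: s=29−22=7, f=30−25=5.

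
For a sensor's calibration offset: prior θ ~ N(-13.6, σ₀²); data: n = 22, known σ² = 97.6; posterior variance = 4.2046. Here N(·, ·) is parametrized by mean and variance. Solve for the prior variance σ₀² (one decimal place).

σ₀² = 80.5

For the Normal–Normal model with known σ², precisions add: τ_n = τ₀ + n/σ².
So 1/σ₀² = 1/4.2046 − 22/97.6 = 0.237835 − 0.225410 = 0.012425.
Hence σ₀² = 1/0.012425 ≈ 80.5.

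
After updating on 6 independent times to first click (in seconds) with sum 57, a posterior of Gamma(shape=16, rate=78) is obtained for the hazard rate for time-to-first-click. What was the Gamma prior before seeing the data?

For an exponential likelihood with a Gamma(α, β) prior on the rate, n observations with total T give posterior Gamma(α+n, β+T).
So α = 16 − 6 = 10 and β = 78 − 57 = 21.

Gamma(shape=10, rate=21)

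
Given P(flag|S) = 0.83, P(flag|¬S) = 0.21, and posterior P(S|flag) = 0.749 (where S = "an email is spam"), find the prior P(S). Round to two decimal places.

P(S) = 0.43

Bayes' rule in odds form gives O(S|E) = O(S)·[P(E|S)/P(E|¬S)], hence O(S) = O(S|E)/LR.
Posterior odds = 0.749/(1−0.749) = 2.9841. LR = 0.83/0.21 = 3.9524.
Prior odds = 2.9841/3.9524 = 0.7550, so P(S) = 0.7550/(1+0.7550) ≈ 0.43.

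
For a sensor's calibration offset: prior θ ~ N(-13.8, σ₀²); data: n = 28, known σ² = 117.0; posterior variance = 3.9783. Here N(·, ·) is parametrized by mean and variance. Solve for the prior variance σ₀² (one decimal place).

σ₀² = 83.0

Posterior precision equals prior precision plus data precision: 1/σ_n² = 1/σ₀² + n/σ².
So 1/σ₀² = 1/3.9783 − 28/117.0 = 0.251364 − 0.239316 = 0.012048.
Hence σ₀² = 1/0.012048 ≈ 83.0.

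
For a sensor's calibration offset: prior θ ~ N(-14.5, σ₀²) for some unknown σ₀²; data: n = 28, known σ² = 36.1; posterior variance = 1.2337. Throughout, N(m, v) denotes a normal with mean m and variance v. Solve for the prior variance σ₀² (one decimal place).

For the Normal–Normal model with known σ², precisions add: τ_n = τ₀ + n/σ².
So 1/σ₀² = 1/1.2337 − 28/36.1 = 0.810570 − 0.775623 = 0.034947.
Hence σ₀² = 1/0.034947 ≈ 28.6.

σ₀² = 28.6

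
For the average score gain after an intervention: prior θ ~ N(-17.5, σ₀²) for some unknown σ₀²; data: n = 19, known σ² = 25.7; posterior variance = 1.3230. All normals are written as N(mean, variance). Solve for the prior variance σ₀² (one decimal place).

σ₀² = 60.4

For the Normal–Normal model with known σ², precisions add: τ_n = τ₀ + n/σ².
So 1/σ₀² = 1/1.3230 − 19/25.7 = 0.755858 − 0.739300 = 0.016558.
Hence σ₀² = 1/0.016558 ≈ 60.4.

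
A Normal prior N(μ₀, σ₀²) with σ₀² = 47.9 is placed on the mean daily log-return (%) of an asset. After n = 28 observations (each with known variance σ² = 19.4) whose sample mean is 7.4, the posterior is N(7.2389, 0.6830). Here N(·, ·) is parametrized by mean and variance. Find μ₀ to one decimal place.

μ₀ = -3.9

The posterior mean is a precision-weighted average: μ_n = (τ₀μ₀ + τ_data·x̄)/(τ₀+τ_data), with τ₀=1/σ₀² and τ_data=n/σ².
Here τ₀ = 1/47.9 = 0.020877 and τ_data = 28/19.4 = 1.443299, so τ_n = 1.464176.
Rearranging for μ₀: μ₀ = (μ_n·τ_n − τ_data·x̄)/τ₀ = (7.2389·1.464176 − 1.443299·7.4) / 0.020877 = -0.081389/0.020877 ≈ -3.9.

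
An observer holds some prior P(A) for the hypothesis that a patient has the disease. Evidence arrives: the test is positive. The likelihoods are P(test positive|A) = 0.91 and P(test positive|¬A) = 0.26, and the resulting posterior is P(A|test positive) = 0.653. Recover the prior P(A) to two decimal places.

Bayes' rule in odds form gives O(A|E) = O(A)·[P(E|A)/P(E|¬A)], hence O(A) = O(A|E)/LR.
Posterior odds = 0.653/(1−0.653) = 1.8818. LR = 0.91/0.26 = 3.5000.
Prior odds = 1.8818/3.5000 = 0.5377, so P(A) = 0.5377/(1+0.5377) ≈ 0.35.

P(A) = 0.35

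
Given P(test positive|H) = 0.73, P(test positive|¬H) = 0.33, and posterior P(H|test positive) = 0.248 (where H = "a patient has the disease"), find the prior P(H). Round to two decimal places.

P(H) = 0.13

Bayes' rule in odds form gives O(H|E) = O(H)·[P(E|H)/P(E|¬H)], hence O(H) = O(H|E)/LR.
Posterior odds = 0.248/(1−0.248) = 0.3298. LR = 0.73/0.33 = 2.2121.
Prior odds = 0.3298/2.2121 = 0.1491, so P(H) = 0.1491/(1+0.1491) ≈ 0.13.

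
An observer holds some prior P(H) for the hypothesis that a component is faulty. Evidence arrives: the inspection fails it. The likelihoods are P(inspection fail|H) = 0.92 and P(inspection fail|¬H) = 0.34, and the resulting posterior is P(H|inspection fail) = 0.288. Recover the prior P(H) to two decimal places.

In odds form, posterior odds = prior odds × likelihood ratio, so prior odds = posterior odds ÷ LR.
Posterior odds = 0.288/(1−0.288) = 0.4045. LR = 0.92/0.34 = 2.7059.
Prior odds = 0.4045/2.7059 = 0.1495, so P(H) = 0.1495/(1+0.1495) ≈ 0.13.

P(H) = 0.13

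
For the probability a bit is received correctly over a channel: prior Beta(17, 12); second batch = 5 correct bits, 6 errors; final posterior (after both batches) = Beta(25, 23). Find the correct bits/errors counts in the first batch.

Because Beta–binomial updating is additive in the counts, the combined data contributed (α_post−α_prior, β_post−β_prior) successes and failures.
Total across both batches: 25−17=8 correct bits, 23−12=11 errors.
Subtract the second batch: 8−5=3 correct bits and 11−6=5 errors.

3 correct bits and 5 errors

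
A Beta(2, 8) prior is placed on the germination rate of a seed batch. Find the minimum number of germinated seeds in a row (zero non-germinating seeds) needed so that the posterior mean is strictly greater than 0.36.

k = 3

After k germinated seeds and 0 non-germinating seeds the posterior is Beta(2+k, 8), with mean (2+k)/(2+8+k).
Set (2+k)/(10+k) > 0.36 and solve: k > (0.36·10 − 2)/(1 − 0.36) = 2.500.
The smallest integer exceeding 2.500 is 3, and checking k=3: (5)/(13) = 0.3846 > 0.36.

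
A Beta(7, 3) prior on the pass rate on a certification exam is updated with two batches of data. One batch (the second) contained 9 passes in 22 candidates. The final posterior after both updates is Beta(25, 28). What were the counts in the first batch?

9 passes and 12 failures

Sequential conjugate updates are equivalent to a single update on the pooled data, so total successes = posterior α − prior α and total failures = posterior β − prior β.
Total across both batches: 25−7=18 passes, 28−3=25 failures.
Subtract the second batch: 18−9=9 passes and 25−13=12 failures.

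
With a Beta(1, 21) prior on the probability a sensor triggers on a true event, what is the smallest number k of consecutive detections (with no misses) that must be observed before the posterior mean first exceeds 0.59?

After k detections and 0 misses the posterior is Beta(1+k, 21), with mean (1+k)/(1+21+k).
Set (1+k)/(22+k) > 0.59 and solve: k > (0.59·22 − 1)/(1 − 0.59) = 29.220.
The smallest integer exceeding 29.220 is 30.

k = 30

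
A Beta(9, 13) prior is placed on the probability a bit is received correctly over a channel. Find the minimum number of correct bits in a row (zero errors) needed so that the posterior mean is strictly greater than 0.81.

k = 47

After k correct bits and 0 errors the posterior is Beta(9+k, 13), with mean (9+k)/(9+13+k).
Set (9+k)/(22+k) > 0.81 and solve: k > (0.81·22 − 9)/(1 − 0.81) = 46.421.
The smallest integer exceeding 46.421 is 47.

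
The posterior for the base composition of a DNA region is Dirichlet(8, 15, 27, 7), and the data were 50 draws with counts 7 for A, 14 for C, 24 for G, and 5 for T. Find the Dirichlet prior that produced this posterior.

Dirichlet(1, 1, 3, 2)

For a Dirichlet(α) prior with multinomial counts c, the posterior is Dirichlet(α + c) componentwise.
Subtract each count from the matching posterior parameter: 8−7=1, 15−14=1, 27−24=3, 7−5=2.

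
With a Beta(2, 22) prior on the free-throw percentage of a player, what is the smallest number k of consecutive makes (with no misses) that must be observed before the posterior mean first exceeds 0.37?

k = 11

After k makes and 0 misses the posterior is Beta(2+k, 22), with mean (2+k)/(2+22+k).
Set (2+k)/(24+k) > 0.37 and solve: k > (0.37·24 − 2)/(1 − 0.37) = 10.921.
The smallest integer exceeding 10.921 is 11.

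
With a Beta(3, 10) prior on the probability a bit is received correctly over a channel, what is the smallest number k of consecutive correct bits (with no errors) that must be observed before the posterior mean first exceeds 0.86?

After k correct bits and 0 errors the posterior is Beta(3+k, 10), with mean (3+k)/(3+10+k).
Set (3+k)/(13+k) > 0.86 and solve: k > (0.86·13 − 3)/(1 − 0.86) = 58.429.
The smallest integer exceeding 58.429 is 59.

k = 59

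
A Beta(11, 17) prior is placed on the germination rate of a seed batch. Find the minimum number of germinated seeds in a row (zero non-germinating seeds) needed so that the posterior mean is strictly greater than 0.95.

k = 313

After k germinated seeds and 0 non-germinating seeds the posterior is Beta(11+k, 17), with mean (11+k)/(11+17+k).
Set (11+k)/(28+k) > 0.95 and solve: k > (0.95·28 − 11)/(1 − 0.95) = 312.000.
The smallest integer exceeding 312.000 is 313.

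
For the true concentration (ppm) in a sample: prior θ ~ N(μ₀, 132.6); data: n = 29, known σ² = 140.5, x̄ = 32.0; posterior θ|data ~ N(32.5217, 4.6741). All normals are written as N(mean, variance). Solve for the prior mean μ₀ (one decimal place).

With known observation variance, the Normal–Normal posterior has precision τ_n = τ₀ + n/σ² and mean μ_n = (τ₀μ₀ + (n/σ²)x̄)/τ_n.
Here τ₀ = 1/132.6 = 0.007541 and τ_data = 29/140.5 = 0.206406, so τ_n = 0.213947.
Rearranging for μ₀: μ₀ = (μ_n·τ_n − τ_data·x̄)/τ₀ = (32.5217·0.213947 − 0.206406·32.0) / 0.007541 = 0.352928/0.007541 ≈ 46.8.

μ₀ = 46.8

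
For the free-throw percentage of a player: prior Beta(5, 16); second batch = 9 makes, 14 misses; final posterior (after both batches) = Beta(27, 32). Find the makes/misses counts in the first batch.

13 makes and 2 misses

Sequential conjugate updates are equivalent to a single update on the pooled data, so total successes = posterior α − prior α and total failures = posterior β − prior β.
Total across both batches: 27−5=22 makes, 32−16=16 misses.
Subtract the second batch: 22−9=13 makes and 16−14=2 misses.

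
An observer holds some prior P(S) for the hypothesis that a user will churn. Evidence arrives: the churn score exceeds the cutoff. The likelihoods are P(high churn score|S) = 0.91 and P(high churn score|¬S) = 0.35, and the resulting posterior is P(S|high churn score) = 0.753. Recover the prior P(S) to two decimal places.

P(S) = 0.54

Bayes' rule in odds form gives O(S|E) = O(S)·[P(E|S)/P(E|¬S)], hence O(S) = O(S|E)/LR.
Posterior odds = 0.753/(1−0.753) = 3.0486. LR = 0.91/0.35 = 2.6000.
Prior odds = 3.0486/2.6000 = 1.1725, so P(S) = 1.1725/(1+1.1725) ≈ 0.54.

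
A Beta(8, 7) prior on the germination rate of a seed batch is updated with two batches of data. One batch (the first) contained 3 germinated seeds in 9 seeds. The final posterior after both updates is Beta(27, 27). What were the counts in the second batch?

16 germinated seeds and 14 non-germinating seeds

Sequential conjugate updates are equivalent to a single update on the pooled data, so total successes = posterior α − prior α and total failures = posterior β − prior β.
Total across both batches: 27−8=19 germinated seeds, 27−7=20 non-germinating seeds.
Subtract the first batch: 19−3=16 germinated seeds and 20−6=14 non-germinating seeds.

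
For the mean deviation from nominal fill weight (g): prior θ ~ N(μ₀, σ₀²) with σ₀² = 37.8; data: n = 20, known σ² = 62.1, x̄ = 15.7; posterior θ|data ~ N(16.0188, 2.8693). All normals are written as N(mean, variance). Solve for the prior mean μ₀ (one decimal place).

μ₀ = 19.9

The posterior mean is a precision-weighted average: μ_n = (τ₀μ₀ + τ_data·x̄)/(τ₀+τ_data), with τ₀=1/σ₀² and τ_data=n/σ².
Here τ₀ = 1/37.8 = 0.026455 and τ_data = 20/62.1 = 0.322061, so τ_n = 0.348516.
Rearranging for μ₀: μ₀ = (μ_n·τ_n − τ_data·x̄)/τ₀ = (16.0188·0.348516 − 0.322061·15.7) / 0.026455 = 0.526450/0.026455 ≈ 19.9.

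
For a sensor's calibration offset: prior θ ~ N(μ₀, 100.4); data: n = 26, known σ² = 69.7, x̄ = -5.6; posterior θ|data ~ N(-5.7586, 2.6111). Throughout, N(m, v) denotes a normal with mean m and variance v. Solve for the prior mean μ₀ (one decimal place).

The posterior mean is a precision-weighted average: μ_n = (τ₀μ₀ + τ_data·x̄)/(τ₀+τ_data), with τ₀=1/σ₀² and τ_data=n/σ².
Here τ₀ = 1/100.4 = 0.009960 and τ_data = 26/69.7 = 0.373027, so τ_n = 0.382987.
Rearranging for μ₀: μ₀ = (μ_n·τ_n − τ_data·x̄)/τ₀ = (-5.7586·0.382987 − 0.373027·-5.6) / 0.009960 = -0.116518/0.009960 ≈ -11.7.

μ₀ = -11.7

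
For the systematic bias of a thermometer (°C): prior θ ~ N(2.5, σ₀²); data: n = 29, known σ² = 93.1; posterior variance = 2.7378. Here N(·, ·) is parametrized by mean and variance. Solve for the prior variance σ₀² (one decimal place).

Posterior precision equals prior precision plus data precision: 1/σ_n² = 1/σ₀² + n/σ².
So 1/σ₀² = 1/2.7378 − 29/93.1 = 0.365257 − 0.311493 = 0.053764.
Hence σ₀² = 1/0.053764 ≈ 18.6.

σ₀² = 18.6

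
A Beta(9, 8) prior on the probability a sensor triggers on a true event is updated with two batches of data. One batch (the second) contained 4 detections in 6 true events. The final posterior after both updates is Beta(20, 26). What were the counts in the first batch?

Sequential conjugate updates are equivalent to a single update on the pooled data, so total successes = posterior α − prior α and total failures = posterior β − prior β.
Total across both batches: 20−9=11 detections, 26−8=18 misses.
Subtract the second batch: 11−4=7 detections and 18−2=16 misses.

7 detections and 16 misses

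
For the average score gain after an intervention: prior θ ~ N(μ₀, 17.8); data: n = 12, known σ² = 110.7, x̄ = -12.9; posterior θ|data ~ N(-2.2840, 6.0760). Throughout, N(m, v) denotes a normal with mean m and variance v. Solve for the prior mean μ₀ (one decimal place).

The posterior mean is a precision-weighted average: μ_n = (τ₀μ₀ + τ_data·x̄)/(τ₀+τ_data), with τ₀=1/σ₀² and τ_data=n/σ².
Here τ₀ = 1/17.8 = 0.056180 and τ_data = 12/110.7 = 0.108401, so τ_n = 0.164581.
Rearranging for μ₀: μ₀ = (μ_n·τ_n − τ_data·x̄)/τ₀ = (-2.2840·0.164581 − 0.108401·-12.9) / 0.056180 = 1.022470/0.056180 ≈ 18.2.

μ₀ = 18.2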